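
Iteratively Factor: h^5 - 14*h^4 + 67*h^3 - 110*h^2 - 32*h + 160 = (h - 4)*(h^4 - 10*h^3 + 27*h^2 - 2*h - 40) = (h - 4)*(h + 1)*(h^3 - 11*h^2 + 38*h - 40) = (h - 4)^2*(h + 1)*(h^2 - 7*h + 10) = (h - 4)^2*(h - 2)*(h + 1)*(h - 5)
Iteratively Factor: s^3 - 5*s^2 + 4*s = (s - 1)*(s^2 - 4*s) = s*(s - 1)*(s - 4)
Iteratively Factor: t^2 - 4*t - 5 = (t - 5)*(t + 1)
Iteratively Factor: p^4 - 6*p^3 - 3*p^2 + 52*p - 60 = (p - 2)*(p^3 - 4*p^2 - 11*p + 30) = (p - 2)^2*(p^2 - 2*p - 15) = (p - 2)^2*(p + 3)*(p - 5)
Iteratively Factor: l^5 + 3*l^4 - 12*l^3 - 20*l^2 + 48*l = (l - 2)*(l^4 + 5*l^3 - 2*l^2 - 24*l) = (l - 2)*(l + 3)*(l^3 + 2*l^2 - 8*l) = (l - 2)^2*(l + 3)*(l^2 + 4*l) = l*(l - 2)^2*(l + 3)*(l + 4)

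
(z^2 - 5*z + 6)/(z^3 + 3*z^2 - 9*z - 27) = (z - 2)/(z^2 + 6*z + 9)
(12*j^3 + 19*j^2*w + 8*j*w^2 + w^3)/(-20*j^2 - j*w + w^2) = (3*j^2 + 4*j*w + w^2)/(-5*j + w)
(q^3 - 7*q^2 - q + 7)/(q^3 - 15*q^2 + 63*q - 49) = (q + 1)/(q - 7)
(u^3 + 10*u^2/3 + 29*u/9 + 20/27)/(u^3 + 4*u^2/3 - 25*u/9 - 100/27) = (3*u + 1)/(3*u - 5)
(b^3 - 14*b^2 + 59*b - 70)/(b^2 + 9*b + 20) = (b^3 - 14*b^2 + 59*b - 70)/(b^2 + 9*b + 20)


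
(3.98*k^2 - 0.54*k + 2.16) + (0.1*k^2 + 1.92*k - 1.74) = 4.08*k^2 + 1.38*k + 0.42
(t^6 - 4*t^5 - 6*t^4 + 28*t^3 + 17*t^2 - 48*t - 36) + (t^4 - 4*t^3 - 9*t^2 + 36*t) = t^6 - 4*t^5 - 5*t^4 + 24*t^3 + 8*t^2 - 12*t - 36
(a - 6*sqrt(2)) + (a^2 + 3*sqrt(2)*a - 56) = a^2 + a + 3*sqrt(2)*a - 56 - 6*sqrt(2)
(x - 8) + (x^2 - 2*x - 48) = x^2 - x - 56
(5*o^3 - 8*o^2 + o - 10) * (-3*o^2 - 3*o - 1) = -15*o^5 + 9*o^4 + 16*o^3 + 35*o^2 + 29*o + 10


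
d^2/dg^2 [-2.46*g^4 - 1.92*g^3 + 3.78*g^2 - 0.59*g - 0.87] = -29.52*g^2 - 11.52*g + 7.56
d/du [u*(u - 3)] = 2*u - 3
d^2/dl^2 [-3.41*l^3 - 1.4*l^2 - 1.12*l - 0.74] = -20.46*l - 2.8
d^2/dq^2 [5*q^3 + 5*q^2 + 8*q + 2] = 30*q + 10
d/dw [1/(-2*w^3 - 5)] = 6*w^2/(2*w^3 + 5)^2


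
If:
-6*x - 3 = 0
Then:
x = -1/2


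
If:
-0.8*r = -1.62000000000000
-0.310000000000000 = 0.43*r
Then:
No Solution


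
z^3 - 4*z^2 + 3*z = z*(z - 3)*(z - 1)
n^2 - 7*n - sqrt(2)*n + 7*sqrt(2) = (n - 7)*(n - sqrt(2))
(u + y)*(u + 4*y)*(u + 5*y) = u^3 + 10*u^2*y + 29*u*y^2 + 20*y^3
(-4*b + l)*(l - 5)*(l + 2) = -4*b*l^2 + 12*b*l + 40*b + l^3 - 3*l^2 - 10*l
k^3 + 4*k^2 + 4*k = k*(k + 2)^2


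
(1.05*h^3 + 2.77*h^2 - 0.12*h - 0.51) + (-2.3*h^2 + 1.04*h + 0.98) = 1.05*h^3 + 0.47*h^2 + 0.92*h + 0.47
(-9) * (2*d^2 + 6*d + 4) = -18*d^2 - 54*d - 36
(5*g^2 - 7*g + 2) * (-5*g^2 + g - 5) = -25*g^4 + 40*g^3 - 42*g^2 + 37*g - 10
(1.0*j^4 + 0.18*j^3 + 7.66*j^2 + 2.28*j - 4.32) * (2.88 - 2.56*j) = -2.56*j^5 + 2.4192*j^4 - 19.0912*j^3 + 16.224*j^2 + 17.6256*j - 12.4416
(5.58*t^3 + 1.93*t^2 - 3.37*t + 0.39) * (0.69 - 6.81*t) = -37.9998*t^4 - 9.2931*t^3 + 24.2814*t^2 - 4.9812*t + 0.2691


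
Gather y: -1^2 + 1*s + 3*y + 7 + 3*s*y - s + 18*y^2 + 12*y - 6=18*y^2 + y*(3*s + 15)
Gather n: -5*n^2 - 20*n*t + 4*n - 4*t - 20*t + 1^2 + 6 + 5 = -5*n^2 + n*(4 - 20*t) - 24*t + 12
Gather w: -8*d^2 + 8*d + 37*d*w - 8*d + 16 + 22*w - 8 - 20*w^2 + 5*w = -8*d^2 - 20*w^2 + w*(37*d + 27) + 8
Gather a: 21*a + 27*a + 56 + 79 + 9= 48*a + 144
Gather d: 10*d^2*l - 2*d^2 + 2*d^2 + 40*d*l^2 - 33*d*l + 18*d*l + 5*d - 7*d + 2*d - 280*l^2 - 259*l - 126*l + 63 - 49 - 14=10*d^2*l + d*(40*l^2 - 15*l) - 280*l^2 - 385*l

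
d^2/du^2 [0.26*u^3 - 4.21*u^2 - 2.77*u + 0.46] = 1.56*u - 8.42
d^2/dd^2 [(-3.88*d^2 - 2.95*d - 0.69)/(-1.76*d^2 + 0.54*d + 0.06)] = (1.4210854715202e-14*d^4 + 25.650944*d^3 + 15.282432*d^2 - 2.065536*d + 0.384912)/(5.451776*d^6 - 5.018112*d^5 + 0.98208*d^4 + 0.18468*d^3 - 0.03348*d^2 - 0.005832*d - 0.000216)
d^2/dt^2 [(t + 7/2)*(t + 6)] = 2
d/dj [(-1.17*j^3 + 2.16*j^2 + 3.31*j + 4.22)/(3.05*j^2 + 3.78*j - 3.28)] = (-3.5685*j^4 - 8.8452*j^3 + 9.5821*j^2 - 39.9116*j - 26.8084)/(9.3025*j^4 + 23.058*j^3 - 5.7196*j^2 - 24.7968*j + 10.7584)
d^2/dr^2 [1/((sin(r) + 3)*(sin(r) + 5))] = 2*(-2*sin(r)^4 - 12*sin(r)^3 + sin(r)^2 + 84*sin(r) + 49)/((sin(r) + 3)^3*(sin(r) + 5)^3)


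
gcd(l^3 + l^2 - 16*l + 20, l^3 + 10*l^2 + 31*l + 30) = l + 5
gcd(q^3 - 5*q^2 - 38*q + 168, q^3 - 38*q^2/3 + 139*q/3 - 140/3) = q^2 - 11*q + 28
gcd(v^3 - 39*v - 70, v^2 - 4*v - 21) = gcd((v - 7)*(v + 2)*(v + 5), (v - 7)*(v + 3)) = v - 7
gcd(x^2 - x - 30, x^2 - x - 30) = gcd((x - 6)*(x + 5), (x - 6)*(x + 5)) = x^2 - x - 30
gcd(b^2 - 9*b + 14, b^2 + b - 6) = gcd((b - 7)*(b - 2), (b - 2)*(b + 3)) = b - 2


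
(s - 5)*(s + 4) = s^2 - s - 20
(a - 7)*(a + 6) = a^2 - a - 42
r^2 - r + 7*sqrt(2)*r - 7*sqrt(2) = (r - 1)*(r + 7*sqrt(2))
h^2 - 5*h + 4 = (h - 4)*(h - 1)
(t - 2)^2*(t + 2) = t^3 - 2*t^2 - 4*t + 8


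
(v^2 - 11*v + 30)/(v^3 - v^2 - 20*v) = (v - 6)/(v*(v + 4))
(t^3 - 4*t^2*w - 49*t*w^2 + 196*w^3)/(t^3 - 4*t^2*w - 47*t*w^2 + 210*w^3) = (t^2 - 11*t*w + 28*w^2)/(t^2 - 11*t*w + 30*w^2)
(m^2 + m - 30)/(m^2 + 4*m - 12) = (m - 5)/(m - 2)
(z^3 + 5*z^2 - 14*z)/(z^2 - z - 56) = z*(z - 2)/(z - 8)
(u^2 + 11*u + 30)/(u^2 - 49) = (u^2 + 11*u + 30)/(u^2 - 49)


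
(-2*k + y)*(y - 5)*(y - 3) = -2*k*y^2 + 16*k*y - 30*k + y^3 - 8*y^2 + 15*y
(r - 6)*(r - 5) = r^2 - 11*r + 30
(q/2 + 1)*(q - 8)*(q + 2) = q^3/2 - 2*q^2 - 14*q - 16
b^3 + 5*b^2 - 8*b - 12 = (b - 2)*(b + 1)*(b + 6)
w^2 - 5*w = w*(w - 5)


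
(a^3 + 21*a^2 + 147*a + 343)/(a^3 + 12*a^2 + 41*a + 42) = (a^2 + 14*a + 49)/(a^2 + 5*a + 6)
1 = 1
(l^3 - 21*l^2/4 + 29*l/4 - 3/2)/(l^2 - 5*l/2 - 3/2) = (4*l^2 - 9*l + 2)/(2*(2*l + 1))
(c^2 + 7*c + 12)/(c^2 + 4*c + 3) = (c + 4)/(c + 1)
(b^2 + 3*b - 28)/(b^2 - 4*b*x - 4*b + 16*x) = (-b - 7)/(-b + 4*x)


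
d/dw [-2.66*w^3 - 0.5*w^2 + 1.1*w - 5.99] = -7.98*w^2 - 1.0*w + 1.1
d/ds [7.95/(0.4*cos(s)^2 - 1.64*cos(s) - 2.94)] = (6.36*cos(s) - 13.038)*sin(s)/(-0.4*cos(s)^2 + 1.64*cos(s) + 2.94)^2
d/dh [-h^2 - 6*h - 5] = -2*h - 6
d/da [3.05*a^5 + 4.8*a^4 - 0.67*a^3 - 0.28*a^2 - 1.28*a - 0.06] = 15.25*a^4 + 19.2*a^3 - 2.01*a^2 - 0.56*a - 1.28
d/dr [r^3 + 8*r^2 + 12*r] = 3*r^2 + 16*r + 12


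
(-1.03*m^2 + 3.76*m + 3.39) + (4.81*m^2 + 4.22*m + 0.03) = 3.78*m^2 + 7.98*m + 3.42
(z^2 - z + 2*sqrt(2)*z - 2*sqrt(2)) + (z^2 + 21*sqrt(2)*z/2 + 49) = 2*z^2 - z + 25*sqrt(2)*z/2 - 2*sqrt(2) + 49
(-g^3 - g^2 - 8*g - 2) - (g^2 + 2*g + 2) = -g^3 - 2*g^2 - 10*g - 4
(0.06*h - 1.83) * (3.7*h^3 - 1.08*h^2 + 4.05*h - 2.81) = 0.222*h^4 - 6.8358*h^3 + 2.2194*h^2 - 7.5801*h + 5.1423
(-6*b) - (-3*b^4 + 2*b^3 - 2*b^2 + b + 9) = 3*b^4 - 2*b^3 + 2*b^2 - 7*b - 9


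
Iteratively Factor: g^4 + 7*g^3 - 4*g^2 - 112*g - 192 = (g + 4)*(g^3 + 3*g^2 - 16*g - 48) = (g - 4)*(g + 4)*(g^2 + 7*g + 12) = (g - 4)*(g + 4)^2*(g + 3)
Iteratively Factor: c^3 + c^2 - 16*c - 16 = (c - 4)*(c^2 + 5*c + 4) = (c - 4)*(c + 4)*(c + 1)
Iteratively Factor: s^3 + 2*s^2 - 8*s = (s - 2)*(s^2 + 4*s) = s*(s - 2)*(s + 4)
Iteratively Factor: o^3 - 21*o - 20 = (o + 1)*(o^2 - o - 20) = (o + 1)*(o + 4)*(o - 5)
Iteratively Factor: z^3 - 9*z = (z)*(z^2 - 9) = z*(z - 3)*(z + 3)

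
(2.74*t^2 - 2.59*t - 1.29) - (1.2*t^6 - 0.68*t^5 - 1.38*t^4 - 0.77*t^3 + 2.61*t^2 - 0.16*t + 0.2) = -1.2*t^6 + 0.68*t^5 + 1.38*t^4 + 0.77*t^3 + 0.13*t^2 - 2.43*t - 1.49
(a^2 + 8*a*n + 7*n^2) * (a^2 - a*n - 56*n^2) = a^4 + 7*a^3*n - 57*a^2*n^2 - 455*a*n^3 - 392*n^4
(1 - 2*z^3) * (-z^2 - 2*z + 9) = 2*z^5 + 4*z^4 - 18*z^3 - z^2 - 2*z + 9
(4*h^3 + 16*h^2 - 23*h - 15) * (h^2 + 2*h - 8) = 4*h^5 + 24*h^4 - 23*h^3 - 189*h^2 + 154*h + 120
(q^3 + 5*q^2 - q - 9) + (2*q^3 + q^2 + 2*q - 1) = 3*q^3 + 6*q^2 + q - 10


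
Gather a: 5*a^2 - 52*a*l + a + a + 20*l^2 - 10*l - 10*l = 5*a^2 + a*(2 - 52*l) + 20*l^2 - 20*l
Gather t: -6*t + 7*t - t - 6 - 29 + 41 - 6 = 0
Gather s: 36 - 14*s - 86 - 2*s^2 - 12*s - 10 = -2*s^2 - 26*s - 60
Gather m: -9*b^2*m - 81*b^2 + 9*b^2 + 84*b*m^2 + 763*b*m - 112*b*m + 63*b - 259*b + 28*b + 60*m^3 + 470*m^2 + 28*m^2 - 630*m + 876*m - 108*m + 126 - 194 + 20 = -72*b^2 - 168*b + 60*m^3 + m^2*(84*b + 498) + m*(-9*b^2 + 651*b + 138) - 48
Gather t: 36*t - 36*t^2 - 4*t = -36*t^2 + 32*t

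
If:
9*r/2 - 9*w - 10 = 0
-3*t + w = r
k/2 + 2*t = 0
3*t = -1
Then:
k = 4/3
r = -2/9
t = -1/3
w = -11/9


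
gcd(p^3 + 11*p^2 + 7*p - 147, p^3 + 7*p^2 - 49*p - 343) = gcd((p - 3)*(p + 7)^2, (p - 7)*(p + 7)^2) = p^2 + 14*p + 49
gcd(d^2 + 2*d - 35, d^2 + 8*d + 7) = d + 7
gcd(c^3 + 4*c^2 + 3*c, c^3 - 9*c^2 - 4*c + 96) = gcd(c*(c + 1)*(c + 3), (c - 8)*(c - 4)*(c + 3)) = c + 3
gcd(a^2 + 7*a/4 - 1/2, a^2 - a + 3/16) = a - 1/4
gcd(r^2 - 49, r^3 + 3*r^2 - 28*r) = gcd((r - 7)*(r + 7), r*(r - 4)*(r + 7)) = r + 7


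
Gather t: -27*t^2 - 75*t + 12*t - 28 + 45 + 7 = -27*t^2 - 63*t + 24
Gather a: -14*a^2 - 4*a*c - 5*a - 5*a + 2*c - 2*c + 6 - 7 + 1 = -14*a^2 + a*(-4*c - 10)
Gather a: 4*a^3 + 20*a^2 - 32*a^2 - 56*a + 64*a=4*a^3 - 12*a^2 + 8*a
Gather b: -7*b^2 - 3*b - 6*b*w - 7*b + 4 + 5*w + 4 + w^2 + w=-7*b^2 + b*(-6*w - 10) + w^2 + 6*w + 8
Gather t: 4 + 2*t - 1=2*t + 3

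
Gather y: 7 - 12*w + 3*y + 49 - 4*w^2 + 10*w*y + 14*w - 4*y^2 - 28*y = -4*w^2 + 2*w - 4*y^2 + y*(10*w - 25) + 56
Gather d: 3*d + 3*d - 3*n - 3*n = 6*d - 6*n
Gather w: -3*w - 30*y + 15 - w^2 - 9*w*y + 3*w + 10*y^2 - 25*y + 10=-w^2 - 9*w*y + 10*y^2 - 55*y + 25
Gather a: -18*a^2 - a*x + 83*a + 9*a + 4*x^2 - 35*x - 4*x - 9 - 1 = -18*a^2 + a*(92 - x) + 4*x^2 - 39*x - 10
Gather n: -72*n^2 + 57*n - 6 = -72*n^2 + 57*n - 6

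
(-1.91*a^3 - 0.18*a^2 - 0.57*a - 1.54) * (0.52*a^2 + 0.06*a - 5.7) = -0.9932*a^5 - 0.2082*a^4 + 10.5798*a^3 + 0.191*a^2 + 3.1566*a + 8.778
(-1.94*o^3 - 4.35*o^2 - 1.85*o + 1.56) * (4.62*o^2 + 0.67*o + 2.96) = -8.9628*o^5 - 21.3968*o^4 - 17.2039*o^3 - 6.9083*o^2 - 4.4308*o + 4.6176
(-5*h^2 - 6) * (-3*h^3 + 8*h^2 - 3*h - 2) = 15*h^5 - 40*h^4 + 33*h^3 - 38*h^2 + 18*h + 12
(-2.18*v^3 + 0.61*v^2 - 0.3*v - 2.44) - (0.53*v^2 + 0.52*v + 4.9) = -2.18*v^3 + 0.08*v^2 - 0.82*v - 7.34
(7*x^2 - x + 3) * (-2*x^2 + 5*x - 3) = -14*x^4 + 37*x^3 - 32*x^2 + 18*x - 9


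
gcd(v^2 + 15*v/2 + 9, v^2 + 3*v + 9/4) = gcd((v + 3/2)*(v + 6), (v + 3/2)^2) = v + 3/2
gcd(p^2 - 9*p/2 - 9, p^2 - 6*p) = p - 6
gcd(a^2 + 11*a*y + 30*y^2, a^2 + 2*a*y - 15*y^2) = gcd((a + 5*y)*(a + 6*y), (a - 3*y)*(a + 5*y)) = a + 5*y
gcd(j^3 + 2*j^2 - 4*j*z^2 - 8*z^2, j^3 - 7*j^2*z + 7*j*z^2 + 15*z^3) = 1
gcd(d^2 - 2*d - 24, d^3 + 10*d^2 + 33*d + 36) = d + 4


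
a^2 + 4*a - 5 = (a - 1)*(a + 5)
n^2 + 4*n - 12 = (n - 2)*(n + 6)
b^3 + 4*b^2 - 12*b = b*(b - 2)*(b + 6)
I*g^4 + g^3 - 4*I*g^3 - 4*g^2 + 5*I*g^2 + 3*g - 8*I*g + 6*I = (g - 3)*(g - 2*I)*(g + I)*(I*g - I)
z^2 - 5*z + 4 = (z - 4)*(z - 1)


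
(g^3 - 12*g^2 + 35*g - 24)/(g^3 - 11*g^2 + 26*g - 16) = (g - 3)/(g - 2)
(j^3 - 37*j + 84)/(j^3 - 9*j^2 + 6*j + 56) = (j^2 + 4*j - 21)/(j^2 - 5*j - 14)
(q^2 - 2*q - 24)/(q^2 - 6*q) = (q + 4)/q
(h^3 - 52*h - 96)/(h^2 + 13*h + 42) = (h^2 - 6*h - 16)/(h + 7)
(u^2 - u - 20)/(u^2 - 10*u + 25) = (u + 4)/(u - 5)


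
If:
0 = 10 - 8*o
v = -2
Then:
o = 5/4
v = -2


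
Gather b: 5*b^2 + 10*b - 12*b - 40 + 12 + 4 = 5*b^2 - 2*b - 24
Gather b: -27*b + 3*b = -24*b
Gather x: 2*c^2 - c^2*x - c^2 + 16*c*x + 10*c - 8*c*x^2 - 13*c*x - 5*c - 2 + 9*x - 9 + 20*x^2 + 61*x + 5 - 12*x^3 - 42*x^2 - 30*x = c^2 + 5*c - 12*x^3 + x^2*(-8*c - 22) + x*(-c^2 + 3*c + 40) - 6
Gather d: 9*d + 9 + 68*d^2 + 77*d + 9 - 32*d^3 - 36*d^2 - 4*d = -32*d^3 + 32*d^2 + 82*d + 18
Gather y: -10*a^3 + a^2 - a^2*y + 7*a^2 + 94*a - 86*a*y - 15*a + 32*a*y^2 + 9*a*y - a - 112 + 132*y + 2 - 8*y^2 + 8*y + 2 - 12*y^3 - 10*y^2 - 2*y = -10*a^3 + 8*a^2 + 78*a - 12*y^3 + y^2*(32*a - 18) + y*(-a^2 - 77*a + 138) - 108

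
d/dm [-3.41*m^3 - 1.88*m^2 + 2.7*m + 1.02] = -10.23*m^2 - 3.76*m + 2.7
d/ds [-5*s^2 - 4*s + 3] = -10*s - 4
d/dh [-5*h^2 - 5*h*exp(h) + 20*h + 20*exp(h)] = -5*h*exp(h) - 10*h + 15*exp(h) + 20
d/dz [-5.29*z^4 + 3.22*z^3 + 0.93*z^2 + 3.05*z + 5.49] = -21.16*z^3 + 9.66*z^2 + 1.86*z + 3.05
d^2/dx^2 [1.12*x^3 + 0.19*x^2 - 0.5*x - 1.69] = 6.72*x + 0.38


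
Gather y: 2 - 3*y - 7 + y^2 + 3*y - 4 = y^2 - 9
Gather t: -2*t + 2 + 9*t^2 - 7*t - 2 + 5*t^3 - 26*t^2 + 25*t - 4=5*t^3 - 17*t^2 + 16*t - 4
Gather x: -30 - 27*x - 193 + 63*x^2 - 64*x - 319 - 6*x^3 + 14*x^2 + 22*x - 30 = -6*x^3 + 77*x^2 - 69*x - 572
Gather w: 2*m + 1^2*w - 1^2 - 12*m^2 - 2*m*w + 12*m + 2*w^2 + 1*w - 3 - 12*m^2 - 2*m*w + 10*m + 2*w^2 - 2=-24*m^2 + 24*m + 4*w^2 + w*(2 - 4*m) - 6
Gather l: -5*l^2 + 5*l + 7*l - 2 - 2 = -5*l^2 + 12*l - 4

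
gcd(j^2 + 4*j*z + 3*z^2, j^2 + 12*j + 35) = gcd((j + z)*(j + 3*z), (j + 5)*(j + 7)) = 1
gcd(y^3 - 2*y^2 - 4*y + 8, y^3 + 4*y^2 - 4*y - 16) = y^2 - 4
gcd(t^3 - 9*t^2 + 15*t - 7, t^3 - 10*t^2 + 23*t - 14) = t^2 - 8*t + 7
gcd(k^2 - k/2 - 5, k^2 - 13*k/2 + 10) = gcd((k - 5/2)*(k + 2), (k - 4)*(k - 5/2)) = k - 5/2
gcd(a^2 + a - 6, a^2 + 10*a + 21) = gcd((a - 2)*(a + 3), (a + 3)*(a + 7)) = a + 3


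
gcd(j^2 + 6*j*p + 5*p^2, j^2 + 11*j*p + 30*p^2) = j + 5*p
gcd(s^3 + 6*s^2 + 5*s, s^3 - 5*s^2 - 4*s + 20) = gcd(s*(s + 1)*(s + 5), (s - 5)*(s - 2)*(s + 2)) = 1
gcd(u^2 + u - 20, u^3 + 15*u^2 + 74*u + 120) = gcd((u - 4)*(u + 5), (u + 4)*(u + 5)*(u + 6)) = u + 5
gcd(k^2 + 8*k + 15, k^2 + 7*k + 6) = 1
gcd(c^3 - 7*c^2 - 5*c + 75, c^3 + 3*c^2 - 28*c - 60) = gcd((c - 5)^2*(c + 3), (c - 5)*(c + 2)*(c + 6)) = c - 5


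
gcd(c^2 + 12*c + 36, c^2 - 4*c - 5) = 1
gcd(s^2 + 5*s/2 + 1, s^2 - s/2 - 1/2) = s + 1/2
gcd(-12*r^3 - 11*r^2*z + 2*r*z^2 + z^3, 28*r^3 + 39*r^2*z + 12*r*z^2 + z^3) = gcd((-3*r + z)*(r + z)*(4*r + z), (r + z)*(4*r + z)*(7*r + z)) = 4*r^2 + 5*r*z + z^2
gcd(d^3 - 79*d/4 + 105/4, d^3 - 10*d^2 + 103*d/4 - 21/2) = d - 7/2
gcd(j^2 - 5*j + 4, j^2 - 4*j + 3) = j - 1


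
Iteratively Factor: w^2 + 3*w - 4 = (w + 4)*(w - 1)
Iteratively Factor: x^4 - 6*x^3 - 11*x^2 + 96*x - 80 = (x - 1)*(x^3 - 5*x^2 - 16*x + 80) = (x - 1)*(x + 4)*(x^2 - 9*x + 20) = (x - 5)*(x - 1)*(x + 4)*(x - 4)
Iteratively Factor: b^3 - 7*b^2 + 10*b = (b - 2)*(b^2 - 5*b) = (b - 5)*(b - 2)*(b)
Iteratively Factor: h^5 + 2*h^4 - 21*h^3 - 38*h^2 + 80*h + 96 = (h + 1)*(h^4 + h^3 - 22*h^2 - 16*h + 96) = (h + 1)*(h + 4)*(h^3 - 3*h^2 - 10*h + 24) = (h + 1)*(h + 3)*(h + 4)*(h^2 - 6*h + 8) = (h - 4)*(h + 1)*(h + 3)*(h + 4)*(h - 2)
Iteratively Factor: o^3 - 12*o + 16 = (o - 2)*(o^2 + 2*o - 8) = (o - 2)^2*(o + 4)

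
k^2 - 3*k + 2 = (k - 2)*(k - 1)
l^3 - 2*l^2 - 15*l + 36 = (l - 3)^2*(l + 4)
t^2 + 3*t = t*(t + 3)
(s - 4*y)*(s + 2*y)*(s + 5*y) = s^3 + 3*s^2*y - 18*s*y^2 - 40*y^3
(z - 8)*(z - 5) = z^2 - 13*z + 40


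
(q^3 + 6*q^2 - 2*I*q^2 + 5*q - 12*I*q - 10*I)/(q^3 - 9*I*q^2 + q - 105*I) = (q^3 + 2*q^2*(3 - I) + q*(5 - 12*I) - 10*I)/(q^3 - 9*I*q^2 + q - 105*I)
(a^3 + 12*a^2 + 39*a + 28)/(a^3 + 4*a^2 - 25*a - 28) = (a + 4)/(a - 4)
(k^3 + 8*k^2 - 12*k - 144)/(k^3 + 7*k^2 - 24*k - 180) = (k - 4)/(k - 5)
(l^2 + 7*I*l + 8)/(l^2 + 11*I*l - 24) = (l - I)/(l + 3*I)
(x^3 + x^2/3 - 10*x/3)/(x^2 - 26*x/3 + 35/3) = x*(x + 2)/(x - 7)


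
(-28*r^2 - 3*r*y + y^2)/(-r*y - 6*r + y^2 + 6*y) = (28*r^2 + 3*r*y - y^2)/(r*y + 6*r - y^2 - 6*y)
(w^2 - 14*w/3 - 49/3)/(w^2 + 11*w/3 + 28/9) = 3*(w - 7)/(3*w + 4)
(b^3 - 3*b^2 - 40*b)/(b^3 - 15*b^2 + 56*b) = (b + 5)/(b - 7)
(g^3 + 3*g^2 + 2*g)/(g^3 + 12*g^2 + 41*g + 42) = g*(g + 1)/(g^2 + 10*g + 21)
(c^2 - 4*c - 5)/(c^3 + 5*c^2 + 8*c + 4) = (c - 5)/(c^2 + 4*c + 4)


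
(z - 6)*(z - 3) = z^2 - 9*z + 18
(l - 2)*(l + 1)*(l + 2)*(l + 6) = l^4 + 7*l^3 + 2*l^2 - 28*l - 24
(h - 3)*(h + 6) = h^2 + 3*h - 18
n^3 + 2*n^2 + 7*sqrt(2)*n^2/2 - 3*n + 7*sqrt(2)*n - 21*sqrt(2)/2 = (n - 1)*(n + 3)*(n + 7*sqrt(2)/2)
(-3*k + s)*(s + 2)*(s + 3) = -3*k*s^2 - 15*k*s - 18*k + s^3 + 5*s^2 + 6*s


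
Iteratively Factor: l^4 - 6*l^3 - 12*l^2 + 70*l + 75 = (l - 5)*(l^3 - l^2 - 17*l - 15) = (l - 5)*(l + 1)*(l^2 - 2*l - 15) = (l - 5)^2*(l + 1)*(l + 3)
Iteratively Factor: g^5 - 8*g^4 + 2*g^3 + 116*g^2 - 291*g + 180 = (g - 3)*(g^4 - 5*g^3 - 13*g^2 + 77*g - 60) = (g - 5)*(g - 3)*(g^3 - 13*g + 12) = (g - 5)*(g - 3)^2*(g^2 + 3*g - 4) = (g - 5)*(g - 3)^2*(g - 1)*(g + 4)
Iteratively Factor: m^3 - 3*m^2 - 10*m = (m)*(m^2 - 3*m - 10) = m*(m + 2)*(m - 5)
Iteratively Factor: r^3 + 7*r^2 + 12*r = (r + 3)*(r^2 + 4*r) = r*(r + 3)*(r + 4)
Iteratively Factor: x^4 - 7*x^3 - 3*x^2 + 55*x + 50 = (x + 2)*(x^3 - 9*x^2 + 15*x + 25) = (x - 5)*(x + 2)*(x^2 - 4*x - 5) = (x - 5)*(x + 1)*(x + 2)*(x - 5)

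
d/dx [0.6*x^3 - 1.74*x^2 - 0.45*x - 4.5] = 1.8*x^2 - 3.48*x - 0.45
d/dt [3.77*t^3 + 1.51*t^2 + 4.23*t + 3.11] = 11.31*t^2 + 3.02*t + 4.23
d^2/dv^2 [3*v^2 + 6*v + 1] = 6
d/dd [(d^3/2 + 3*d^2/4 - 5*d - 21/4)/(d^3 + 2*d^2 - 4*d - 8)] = (d^3 + 22*d^2 - d + 38)/(4*(d^5 + 2*d^4 - 8*d^3 - 16*d^2 + 16*d + 32))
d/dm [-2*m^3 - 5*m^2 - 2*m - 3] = -6*m^2 - 10*m - 2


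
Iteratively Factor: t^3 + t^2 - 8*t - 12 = (t + 2)*(t^2 - t - 6) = (t - 3)*(t + 2)*(t + 2)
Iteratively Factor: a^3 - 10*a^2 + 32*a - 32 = (a - 4)*(a^2 - 6*a + 8) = (a - 4)^2*(a - 2)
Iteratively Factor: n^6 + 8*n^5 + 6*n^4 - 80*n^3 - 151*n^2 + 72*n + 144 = (n - 1)*(n^5 + 9*n^4 + 15*n^3 - 65*n^2 - 216*n - 144) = (n - 1)*(n + 4)*(n^4 + 5*n^3 - 5*n^2 - 45*n - 36) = (n - 1)*(n + 3)*(n + 4)*(n^3 + 2*n^2 - 11*n - 12) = (n - 1)*(n + 1)*(n + 3)*(n + 4)*(n^2 + n - 12) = (n - 1)*(n + 1)*(n + 3)*(n + 4)^2*(n - 3)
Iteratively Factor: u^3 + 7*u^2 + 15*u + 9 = (u + 3)*(u^2 + 4*u + 3) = (u + 3)^2*(u + 1)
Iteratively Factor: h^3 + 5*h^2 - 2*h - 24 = (h - 2)*(h^2 + 7*h + 12) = (h - 2)*(h + 4)*(h + 3)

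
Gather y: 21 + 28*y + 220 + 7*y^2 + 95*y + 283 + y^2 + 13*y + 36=8*y^2 + 136*y + 560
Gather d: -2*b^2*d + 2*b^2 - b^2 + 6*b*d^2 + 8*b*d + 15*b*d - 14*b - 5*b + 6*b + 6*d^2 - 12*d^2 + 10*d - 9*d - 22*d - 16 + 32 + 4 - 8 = b^2 - 13*b + d^2*(6*b - 6) + d*(-2*b^2 + 23*b - 21) + 12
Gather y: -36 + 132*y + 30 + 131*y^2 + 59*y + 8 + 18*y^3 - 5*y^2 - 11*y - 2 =18*y^3 + 126*y^2 + 180*y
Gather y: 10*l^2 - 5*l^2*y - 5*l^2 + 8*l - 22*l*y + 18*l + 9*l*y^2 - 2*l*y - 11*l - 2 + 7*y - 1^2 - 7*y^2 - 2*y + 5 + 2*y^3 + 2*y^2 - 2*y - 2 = 5*l^2 + 15*l + 2*y^3 + y^2*(9*l - 5) + y*(-5*l^2 - 24*l + 3)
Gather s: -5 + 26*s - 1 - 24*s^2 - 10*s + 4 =-24*s^2 + 16*s - 2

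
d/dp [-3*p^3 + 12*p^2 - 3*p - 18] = -9*p^2 + 24*p - 3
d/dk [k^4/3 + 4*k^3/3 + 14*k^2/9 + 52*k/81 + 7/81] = 4*k^3/3 + 4*k^2 + 28*k/9 + 52/81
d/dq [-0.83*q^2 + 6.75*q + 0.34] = 6.75 - 1.66*q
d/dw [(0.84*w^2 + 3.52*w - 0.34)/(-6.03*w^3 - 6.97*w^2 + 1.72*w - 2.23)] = (5.0652*w^4 + 42.4512*w^3 + 19.8286*w^2 - 8.486*w - 7.2648)/(36.3609*w^6 + 84.0582*w^5 + 27.8377*w^4 + 2.91700000000001*w^3 + 34.0446*w^2 - 7.6712*w + 4.9729)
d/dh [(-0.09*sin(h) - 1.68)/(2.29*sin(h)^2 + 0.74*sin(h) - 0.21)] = (0.2061*sin(h)^2 + 7.6944*sin(h) + 1.2621)*cos(h)/(5.2441*sin(h)^4 + 3.3892*sin(h)^3 - 0.4142*sin(h)^2 - 0.3108*sin(h) + 0.0441)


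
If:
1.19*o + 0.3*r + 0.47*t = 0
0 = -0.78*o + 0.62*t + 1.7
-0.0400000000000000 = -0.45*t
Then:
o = 2.25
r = -9.06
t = 0.09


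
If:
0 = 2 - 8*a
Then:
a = 1/4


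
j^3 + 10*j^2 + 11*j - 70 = (j - 2)*(j + 5)*(j + 7)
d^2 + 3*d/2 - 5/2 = (d - 1)*(d + 5/2)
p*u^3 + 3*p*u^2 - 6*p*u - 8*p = (u - 2)*(u + 4)*(p*u + p)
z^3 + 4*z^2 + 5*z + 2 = (z + 1)^2*(z + 2)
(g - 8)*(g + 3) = g^2 - 5*g - 24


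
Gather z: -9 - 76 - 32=-117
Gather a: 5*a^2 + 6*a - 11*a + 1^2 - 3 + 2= 5*a^2 - 5*a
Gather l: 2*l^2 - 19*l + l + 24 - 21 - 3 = 2*l^2 - 18*l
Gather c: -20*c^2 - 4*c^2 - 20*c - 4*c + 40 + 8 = -24*c^2 - 24*c + 48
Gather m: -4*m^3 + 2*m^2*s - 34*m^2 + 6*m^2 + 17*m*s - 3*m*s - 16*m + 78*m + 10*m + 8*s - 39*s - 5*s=-4*m^3 + m^2*(2*s - 28) + m*(14*s + 72) - 36*s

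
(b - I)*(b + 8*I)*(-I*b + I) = -I*b^3 + 7*b^2 + I*b^2 - 7*b - 8*I*b + 8*I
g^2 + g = g*(g + 1)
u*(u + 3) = u^2 + 3*u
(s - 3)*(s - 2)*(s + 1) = s^3 - 4*s^2 + s + 6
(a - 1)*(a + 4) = a^2 + 3*a - 4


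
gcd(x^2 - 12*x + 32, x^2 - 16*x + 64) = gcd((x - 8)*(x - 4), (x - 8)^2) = x - 8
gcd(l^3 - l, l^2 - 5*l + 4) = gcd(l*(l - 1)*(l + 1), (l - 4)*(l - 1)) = l - 1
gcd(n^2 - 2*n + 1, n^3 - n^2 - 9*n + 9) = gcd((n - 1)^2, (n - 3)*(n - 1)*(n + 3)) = n - 1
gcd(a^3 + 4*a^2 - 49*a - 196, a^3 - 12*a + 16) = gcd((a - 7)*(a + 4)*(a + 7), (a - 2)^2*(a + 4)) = a + 4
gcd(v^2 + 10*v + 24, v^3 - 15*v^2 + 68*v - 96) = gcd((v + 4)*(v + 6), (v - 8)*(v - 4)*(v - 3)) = 1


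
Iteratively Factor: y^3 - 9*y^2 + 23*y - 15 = (y - 3)*(y^2 - 6*y + 5) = (y - 3)*(y - 1)*(y - 5)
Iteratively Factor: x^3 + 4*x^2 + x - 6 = (x + 2)*(x^2 + 2*x - 3) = (x - 1)*(x + 2)*(x + 3)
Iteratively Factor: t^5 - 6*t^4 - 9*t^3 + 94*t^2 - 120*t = (t - 5)*(t^4 - t^3 - 14*t^2 + 24*t) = t*(t - 5)*(t^3 - t^2 - 14*t + 24) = t*(t - 5)*(t - 2)*(t^2 + t - 12) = t*(t - 5)*(t - 2)*(t + 4)*(t - 3)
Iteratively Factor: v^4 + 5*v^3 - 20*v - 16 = (v + 1)*(v^3 + 4*v^2 - 4*v - 16) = (v - 2)*(v + 1)*(v^2 + 6*v + 8) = (v - 2)*(v + 1)*(v + 4)*(v + 2)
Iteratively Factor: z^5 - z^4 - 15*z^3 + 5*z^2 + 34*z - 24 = (z + 3)*(z^4 - 4*z^3 - 3*z^2 + 14*z - 8) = (z - 4)*(z + 3)*(z^3 - 3*z + 2) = (z - 4)*(z - 1)*(z + 3)*(z^2 + z - 2) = (z - 4)*(z - 1)*(z + 2)*(z + 3)*(z - 1)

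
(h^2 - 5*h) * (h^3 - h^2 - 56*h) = h^5 - 6*h^4 - 51*h^3 + 280*h^2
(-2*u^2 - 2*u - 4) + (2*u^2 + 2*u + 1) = -3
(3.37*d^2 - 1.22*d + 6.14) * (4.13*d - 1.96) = 13.9181*d^3 - 11.6438*d^2 + 27.7494*d - 12.0344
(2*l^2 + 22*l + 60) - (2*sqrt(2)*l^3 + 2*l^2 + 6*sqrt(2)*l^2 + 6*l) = -2*sqrt(2)*l^3 - 6*sqrt(2)*l^2 + 16*l + 60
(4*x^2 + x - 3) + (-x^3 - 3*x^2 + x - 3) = -x^3 + x^2 + 2*x - 6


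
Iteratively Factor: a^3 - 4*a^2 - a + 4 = (a - 1)*(a^2 - 3*a - 4) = (a - 1)*(a + 1)*(a - 4)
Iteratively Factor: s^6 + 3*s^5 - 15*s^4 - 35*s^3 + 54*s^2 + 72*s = (s - 3)*(s^5 + 6*s^4 + 3*s^3 - 26*s^2 - 24*s) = s*(s - 3)*(s^4 + 6*s^3 + 3*s^2 - 26*s - 24) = s*(s - 3)*(s + 4)*(s^3 + 2*s^2 - 5*s - 6) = s*(s - 3)*(s + 1)*(s + 4)*(s^2 + s - 6) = s*(s - 3)*(s - 2)*(s + 1)*(s + 4)*(s + 3)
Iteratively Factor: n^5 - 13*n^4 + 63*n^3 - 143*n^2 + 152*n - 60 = (n - 1)*(n^4 - 12*n^3 + 51*n^2 - 92*n + 60) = (n - 3)*(n - 1)*(n^3 - 9*n^2 + 24*n - 20) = (n - 3)*(n - 2)*(n - 1)*(n^2 - 7*n + 10) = (n - 3)*(n - 2)^2*(n - 1)*(n - 5)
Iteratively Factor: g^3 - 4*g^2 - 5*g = (g - 5)*(g^2 + g) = g*(g - 5)*(g + 1)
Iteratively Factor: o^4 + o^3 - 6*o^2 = (o)*(o^3 + o^2 - 6*o) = o*(o + 3)*(o^2 - 2*o) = o^2*(o + 3)*(o - 2)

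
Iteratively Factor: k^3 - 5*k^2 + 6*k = (k)*(k^2 - 5*k + 6) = k*(k - 2)*(k - 3)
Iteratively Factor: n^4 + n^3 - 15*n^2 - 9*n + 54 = (n - 3)*(n^3 + 4*n^2 - 3*n - 18) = (n - 3)*(n - 2)*(n^2 + 6*n + 9) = (n - 3)*(n - 2)*(n + 3)*(n + 3)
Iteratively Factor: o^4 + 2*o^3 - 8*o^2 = (o - 2)*(o^3 + 4*o^2) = o*(o - 2)*(o^2 + 4*o) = o*(o - 2)*(o + 4)*(o)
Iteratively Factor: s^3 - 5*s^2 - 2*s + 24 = (s - 4)*(s^2 - s - 6) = (s - 4)*(s + 2)*(s - 3)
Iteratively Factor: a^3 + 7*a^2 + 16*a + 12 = (a + 2)*(a^2 + 5*a + 6) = (a + 2)^2*(a + 3)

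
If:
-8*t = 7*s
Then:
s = -8*t/7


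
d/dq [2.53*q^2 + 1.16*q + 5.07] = 5.06*q + 1.16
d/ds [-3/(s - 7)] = 3/(s - 7)^2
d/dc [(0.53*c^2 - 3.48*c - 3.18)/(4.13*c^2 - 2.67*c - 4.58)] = (12.9573*c^2 + 21.412*c + 7.4478)/(17.0569*c^4 - 22.0542*c^3 - 30.7019*c^2 + 24.4572*c + 20.9764)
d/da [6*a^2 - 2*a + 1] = 12*a - 2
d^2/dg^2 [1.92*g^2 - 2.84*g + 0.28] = 3.84000000000000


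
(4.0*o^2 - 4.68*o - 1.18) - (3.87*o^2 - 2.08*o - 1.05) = 0.13*o^2 - 2.6*o - 0.13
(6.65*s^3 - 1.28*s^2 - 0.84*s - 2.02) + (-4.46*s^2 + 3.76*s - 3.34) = 6.65*s^3 - 5.74*s^2 + 2.92*s - 5.36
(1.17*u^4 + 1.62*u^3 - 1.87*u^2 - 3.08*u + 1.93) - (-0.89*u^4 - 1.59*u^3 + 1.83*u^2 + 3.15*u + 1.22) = 2.06*u^4 + 3.21*u^3 - 3.7*u^2 - 6.23*u + 0.71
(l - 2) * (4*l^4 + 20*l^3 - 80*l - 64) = 4*l^5 + 12*l^4 - 40*l^3 - 80*l^2 + 96*l + 128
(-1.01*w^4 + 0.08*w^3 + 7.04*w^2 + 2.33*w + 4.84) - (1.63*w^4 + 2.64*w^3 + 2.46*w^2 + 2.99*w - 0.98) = -2.64*w^4 - 2.56*w^3 + 4.58*w^2 - 0.66*w + 5.82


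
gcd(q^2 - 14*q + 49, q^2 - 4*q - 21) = q - 7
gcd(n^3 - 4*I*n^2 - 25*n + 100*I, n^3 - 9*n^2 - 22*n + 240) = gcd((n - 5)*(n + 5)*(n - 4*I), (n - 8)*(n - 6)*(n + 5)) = n + 5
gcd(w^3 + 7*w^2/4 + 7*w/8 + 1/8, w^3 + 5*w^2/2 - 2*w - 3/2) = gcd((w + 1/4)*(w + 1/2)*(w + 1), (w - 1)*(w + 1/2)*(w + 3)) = w + 1/2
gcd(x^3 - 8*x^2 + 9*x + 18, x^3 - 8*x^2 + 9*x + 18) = x^3 - 8*x^2 + 9*x + 18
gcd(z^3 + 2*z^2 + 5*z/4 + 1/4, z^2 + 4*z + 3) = z + 1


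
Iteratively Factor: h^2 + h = (h + 1)*(h)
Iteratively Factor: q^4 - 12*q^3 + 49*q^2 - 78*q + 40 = (q - 4)*(q^3 - 8*q^2 + 17*q - 10) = (q - 4)*(q - 2)*(q^2 - 6*q + 5) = (q - 5)*(q - 4)*(q - 2)*(q - 1)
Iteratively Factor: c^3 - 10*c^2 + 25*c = (c - 5)*(c^2 - 5*c) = c*(c - 5)*(c - 5)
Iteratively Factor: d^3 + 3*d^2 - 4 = (d - 1)*(d^2 + 4*d + 4) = (d - 1)*(d + 2)*(d + 2)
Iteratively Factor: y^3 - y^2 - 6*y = (y + 2)*(y^2 - 3*y) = y*(y + 2)*(y - 3)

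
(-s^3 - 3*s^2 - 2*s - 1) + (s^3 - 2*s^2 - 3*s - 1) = -5*s^2 - 5*s - 2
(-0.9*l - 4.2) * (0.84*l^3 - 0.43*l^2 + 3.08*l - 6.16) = -0.756*l^4 - 3.141*l^3 - 0.966*l^2 - 7.392*l + 25.872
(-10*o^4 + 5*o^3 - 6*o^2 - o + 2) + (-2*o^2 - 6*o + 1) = -10*o^4 + 5*o^3 - 8*o^2 - 7*o + 3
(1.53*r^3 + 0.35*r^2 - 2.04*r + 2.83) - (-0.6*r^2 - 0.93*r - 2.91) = 1.53*r^3 + 0.95*r^2 - 1.11*r + 5.74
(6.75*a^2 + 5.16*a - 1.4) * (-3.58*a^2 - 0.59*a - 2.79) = -24.165*a^4 - 22.4553*a^3 - 16.8649*a^2 - 13.5704*a + 3.906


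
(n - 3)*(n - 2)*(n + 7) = n^3 + 2*n^2 - 29*n + 42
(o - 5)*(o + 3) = o^2 - 2*o - 15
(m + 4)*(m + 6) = m^2 + 10*m + 24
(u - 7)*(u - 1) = u^2 - 8*u + 7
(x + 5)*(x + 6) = x^2 + 11*x + 30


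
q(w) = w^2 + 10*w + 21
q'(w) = 2*w + 10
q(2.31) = 49.44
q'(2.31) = 14.62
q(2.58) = 53.46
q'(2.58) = 15.16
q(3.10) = 61.61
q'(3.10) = 16.20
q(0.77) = 29.29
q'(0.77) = 11.54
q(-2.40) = 2.76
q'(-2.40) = 5.20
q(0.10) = 22.01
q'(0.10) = 10.20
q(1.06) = 32.72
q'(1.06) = 12.12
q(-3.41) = -1.47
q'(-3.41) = 3.18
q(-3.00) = 0.00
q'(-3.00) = 4.00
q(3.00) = 60.00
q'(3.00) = 16.00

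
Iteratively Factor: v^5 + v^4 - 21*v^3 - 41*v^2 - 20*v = (v - 5)*(v^4 + 6*v^3 + 9*v^2 + 4*v) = (v - 5)*(v + 1)*(v^3 + 5*v^2 + 4*v) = v*(v - 5)*(v + 1)*(v^2 + 5*v + 4) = v*(v - 5)*(v + 1)^2*(v + 4)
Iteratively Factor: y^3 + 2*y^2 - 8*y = (y + 4)*(y^2 - 2*y) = y*(y + 4)*(y - 2)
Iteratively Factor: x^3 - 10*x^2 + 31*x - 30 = (x - 2)*(x^2 - 8*x + 15) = (x - 3)*(x - 2)*(x - 5)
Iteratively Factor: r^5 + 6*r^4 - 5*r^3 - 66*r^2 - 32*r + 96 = (r - 1)*(r^4 + 7*r^3 + 2*r^2 - 64*r - 96) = (r - 1)*(r + 4)*(r^3 + 3*r^2 - 10*r - 24) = (r - 1)*(r + 4)^2*(r^2 - r - 6) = (r - 1)*(r + 2)*(r + 4)^2*(r - 3)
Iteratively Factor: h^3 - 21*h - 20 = (h + 1)*(h^2 - h - 20) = (h + 1)*(h + 4)*(h - 5)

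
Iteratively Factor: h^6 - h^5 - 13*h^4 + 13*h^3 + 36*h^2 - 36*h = (h - 2)*(h^5 + h^4 - 11*h^3 - 9*h^2 + 18*h) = (h - 2)*(h + 3)*(h^4 - 2*h^3 - 5*h^2 + 6*h) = (h - 2)*(h + 2)*(h + 3)*(h^3 - 4*h^2 + 3*h) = (h - 2)*(h - 1)*(h + 2)*(h + 3)*(h^2 - 3*h) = (h - 3)*(h - 2)*(h - 1)*(h + 2)*(h + 3)*(h)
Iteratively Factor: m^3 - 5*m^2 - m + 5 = (m + 1)*(m^2 - 6*m + 5) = (m - 5)*(m + 1)*(m - 1)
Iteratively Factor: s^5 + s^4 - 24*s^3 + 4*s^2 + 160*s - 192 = (s - 2)*(s^4 + 3*s^3 - 18*s^2 - 32*s + 96) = (s - 2)^2*(s^3 + 5*s^2 - 8*s - 48) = (s - 3)*(s - 2)^2*(s^2 + 8*s + 16) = (s - 3)*(s - 2)^2*(s + 4)*(s + 4)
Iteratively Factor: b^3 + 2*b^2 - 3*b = (b)*(b^2 + 2*b - 3) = b*(b + 3)*(b - 1)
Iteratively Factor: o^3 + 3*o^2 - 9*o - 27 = (o + 3)*(o^2 - 9) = (o - 3)*(o + 3)*(o + 3)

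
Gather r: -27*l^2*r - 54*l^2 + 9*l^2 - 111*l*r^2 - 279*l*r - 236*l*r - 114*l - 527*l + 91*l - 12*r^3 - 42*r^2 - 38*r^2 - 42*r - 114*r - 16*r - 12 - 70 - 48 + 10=-45*l^2 - 550*l - 12*r^3 + r^2*(-111*l - 80) + r*(-27*l^2 - 515*l - 172) - 120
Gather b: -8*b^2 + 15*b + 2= -8*b^2 + 15*b + 2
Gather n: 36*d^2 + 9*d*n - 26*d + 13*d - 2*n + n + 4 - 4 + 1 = 36*d^2 - 13*d + n*(9*d - 1) + 1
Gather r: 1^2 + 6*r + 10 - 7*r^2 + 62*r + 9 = -7*r^2 + 68*r + 20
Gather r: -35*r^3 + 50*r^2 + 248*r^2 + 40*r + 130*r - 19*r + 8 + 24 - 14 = -35*r^3 + 298*r^2 + 151*r + 18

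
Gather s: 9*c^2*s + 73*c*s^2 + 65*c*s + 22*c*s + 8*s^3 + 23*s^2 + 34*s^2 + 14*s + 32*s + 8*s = 8*s^3 + s^2*(73*c + 57) + s*(9*c^2 + 87*c + 54)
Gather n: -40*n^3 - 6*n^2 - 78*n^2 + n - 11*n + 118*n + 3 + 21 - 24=-40*n^3 - 84*n^2 + 108*n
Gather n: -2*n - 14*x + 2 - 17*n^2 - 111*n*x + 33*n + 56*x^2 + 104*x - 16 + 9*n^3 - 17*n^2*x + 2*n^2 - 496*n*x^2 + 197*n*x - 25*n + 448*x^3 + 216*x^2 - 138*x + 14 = 9*n^3 + n^2*(-17*x - 15) + n*(-496*x^2 + 86*x + 6) + 448*x^3 + 272*x^2 - 48*x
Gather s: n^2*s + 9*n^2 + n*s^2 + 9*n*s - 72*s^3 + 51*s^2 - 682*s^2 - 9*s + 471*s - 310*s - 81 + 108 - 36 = 9*n^2 - 72*s^3 + s^2*(n - 631) + s*(n^2 + 9*n + 152) - 9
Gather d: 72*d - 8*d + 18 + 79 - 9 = 64*d + 88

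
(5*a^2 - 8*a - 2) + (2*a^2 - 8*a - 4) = 7*a^2 - 16*a - 6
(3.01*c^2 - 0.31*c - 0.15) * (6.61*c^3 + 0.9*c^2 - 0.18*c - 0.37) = 19.8961*c^5 + 0.6599*c^4 - 1.8123*c^3 - 1.1929*c^2 + 0.1417*c + 0.0555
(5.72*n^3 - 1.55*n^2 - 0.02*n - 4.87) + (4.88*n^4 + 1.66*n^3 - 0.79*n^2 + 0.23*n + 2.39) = 4.88*n^4 + 7.38*n^3 - 2.34*n^2 + 0.21*n - 2.48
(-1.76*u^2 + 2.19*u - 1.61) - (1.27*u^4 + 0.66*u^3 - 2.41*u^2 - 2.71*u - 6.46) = -1.27*u^4 - 0.66*u^3 + 0.65*u^2 + 4.9*u + 4.85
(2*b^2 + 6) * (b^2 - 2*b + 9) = 2*b^4 - 4*b^3 + 24*b^2 - 12*b + 54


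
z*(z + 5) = z^2 + 5*z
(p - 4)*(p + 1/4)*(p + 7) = p^3 + 13*p^2/4 - 109*p/4 - 7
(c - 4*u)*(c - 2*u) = c^2 - 6*c*u + 8*u^2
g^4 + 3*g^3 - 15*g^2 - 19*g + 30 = (g - 3)*(g - 1)*(g + 2)*(g + 5)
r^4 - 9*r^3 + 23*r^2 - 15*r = r*(r - 5)*(r - 3)*(r - 1)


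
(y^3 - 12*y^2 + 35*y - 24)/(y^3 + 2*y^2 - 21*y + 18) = (y - 8)/(y + 6)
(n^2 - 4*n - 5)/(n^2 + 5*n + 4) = (n - 5)/(n + 4)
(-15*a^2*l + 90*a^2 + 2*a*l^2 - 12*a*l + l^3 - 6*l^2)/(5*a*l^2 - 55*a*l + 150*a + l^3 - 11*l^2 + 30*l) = (-3*a + l)/(l - 5)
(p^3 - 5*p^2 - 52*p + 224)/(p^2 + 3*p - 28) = p - 8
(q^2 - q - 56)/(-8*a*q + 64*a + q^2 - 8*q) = (q + 7)/(-8*a + q)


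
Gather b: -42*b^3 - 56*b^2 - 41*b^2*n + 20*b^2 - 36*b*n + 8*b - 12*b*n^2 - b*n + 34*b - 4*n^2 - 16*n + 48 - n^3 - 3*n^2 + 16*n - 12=-42*b^3 + b^2*(-41*n - 36) + b*(-12*n^2 - 37*n + 42) - n^3 - 7*n^2 + 36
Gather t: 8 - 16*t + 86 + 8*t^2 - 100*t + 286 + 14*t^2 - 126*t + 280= 22*t^2 - 242*t + 660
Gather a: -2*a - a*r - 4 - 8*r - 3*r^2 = a*(-r - 2) - 3*r^2 - 8*r - 4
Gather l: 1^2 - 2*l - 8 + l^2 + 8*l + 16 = l^2 + 6*l + 9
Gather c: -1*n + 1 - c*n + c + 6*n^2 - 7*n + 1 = c*(1 - n) + 6*n^2 - 8*n + 2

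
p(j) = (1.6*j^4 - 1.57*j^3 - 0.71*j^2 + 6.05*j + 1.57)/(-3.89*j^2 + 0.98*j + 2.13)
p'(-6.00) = 5.27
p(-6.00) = -16.36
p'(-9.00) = 7.72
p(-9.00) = -35.84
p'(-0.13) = 2.76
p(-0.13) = 0.40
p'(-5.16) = 4.59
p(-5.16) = -12.22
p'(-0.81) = 10.61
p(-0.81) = 1.87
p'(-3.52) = 3.29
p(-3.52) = -5.77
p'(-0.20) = 3.15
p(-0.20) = 0.19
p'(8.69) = -6.83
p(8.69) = -28.59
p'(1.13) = 16.05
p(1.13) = -4.53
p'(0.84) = 795.09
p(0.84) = 28.87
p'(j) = (7.78*j - 0.98)*(1.6*j^4 - 1.57*j^3 - 0.71*j^2 + 6.05*j + 1.57)/(-3.89*j^2 + 0.98*j + 2.13)^2 + (6.4*j^3 - 4.71*j^2 - 1.42*j + 6.05)/(-3.89*j^2 + 0.98*j + 2.13) = (-12.448*j^5 + 10.8113*j^4 + 10.5548*j^3 + 12.8064*j^2 + 9.19*j + 11.3479)/(15.1321*j^4 - 7.6244*j^3 - 15.611*j^2 + 4.1748*j + 4.5369)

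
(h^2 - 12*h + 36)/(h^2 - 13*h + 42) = (h - 6)/(h - 7)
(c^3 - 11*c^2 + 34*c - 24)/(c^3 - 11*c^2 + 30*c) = (c^2 - 5*c + 4)/(c*(c - 5))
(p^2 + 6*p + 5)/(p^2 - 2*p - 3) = (p + 5)/(p - 3)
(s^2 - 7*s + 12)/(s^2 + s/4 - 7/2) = 4*(s^2 - 7*s + 12)/(4*s^2 + s - 14)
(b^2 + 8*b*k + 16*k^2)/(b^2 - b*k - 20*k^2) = (b + 4*k)/(b - 5*k)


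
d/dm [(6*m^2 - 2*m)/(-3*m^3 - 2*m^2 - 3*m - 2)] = 2*(9*m^4 - 6*m^3 - 11*m^2 - 12*m + 2)/(9*m^6 + 12*m^5 + 22*m^4 + 24*m^3 + 17*m^2 + 12*m + 4)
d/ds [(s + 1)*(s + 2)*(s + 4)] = 3*s^2 + 14*s + 14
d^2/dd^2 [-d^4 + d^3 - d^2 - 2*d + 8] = -12*d^2 + 6*d - 2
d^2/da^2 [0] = 0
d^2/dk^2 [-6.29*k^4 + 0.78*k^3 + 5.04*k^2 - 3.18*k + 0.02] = -75.48*k^2 + 4.68*k + 10.08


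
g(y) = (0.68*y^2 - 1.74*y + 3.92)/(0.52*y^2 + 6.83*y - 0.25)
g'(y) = (-1.04*y - 6.83)*(0.68*y^2 - 1.74*y + 3.92)/(0.52*y^2 + 6.83*y - 0.25)^2 + (1.36*y - 1.74)/(0.52*y^2 + 6.83*y - 0.25)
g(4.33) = 0.23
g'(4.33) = 0.04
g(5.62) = 0.29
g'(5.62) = 0.04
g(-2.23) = -0.87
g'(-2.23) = 0.07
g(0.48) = 1.03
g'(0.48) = -2.74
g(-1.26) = -0.90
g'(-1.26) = -0.19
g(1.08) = 0.37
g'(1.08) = -0.41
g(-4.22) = -1.18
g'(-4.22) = 0.23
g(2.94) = 0.19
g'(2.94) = 0.01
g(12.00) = 0.52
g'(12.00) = 0.03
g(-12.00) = -16.74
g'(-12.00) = 15.37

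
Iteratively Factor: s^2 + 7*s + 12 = (s + 3)*(s + 4)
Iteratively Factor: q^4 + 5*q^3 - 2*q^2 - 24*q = (q + 4)*(q^3 + q^2 - 6*q) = (q + 3)*(q + 4)*(q^2 - 2*q) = q*(q + 3)*(q + 4)*(q - 2)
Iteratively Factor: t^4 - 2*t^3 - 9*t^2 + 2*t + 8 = (t - 1)*(t^3 - t^2 - 10*t - 8) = (t - 4)*(t - 1)*(t^2 + 3*t + 2) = (t - 4)*(t - 1)*(t + 2)*(t + 1)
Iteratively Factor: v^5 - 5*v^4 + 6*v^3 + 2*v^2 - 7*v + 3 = (v - 1)*(v^4 - 4*v^3 + 2*v^2 + 4*v - 3) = (v - 1)^2*(v^3 - 3*v^2 - v + 3) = (v - 1)^3*(v^2 - 2*v - 3) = (v - 3)*(v - 1)^3*(v + 1)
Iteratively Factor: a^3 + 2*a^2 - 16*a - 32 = (a - 4)*(a^2 + 6*a + 8) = (a - 4)*(a + 2)*(a + 4)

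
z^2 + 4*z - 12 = (z - 2)*(z + 6)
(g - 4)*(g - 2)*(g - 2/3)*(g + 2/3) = g^4 - 6*g^3 + 68*g^2/9 + 8*g/3 - 32/9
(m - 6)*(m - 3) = m^2 - 9*m + 18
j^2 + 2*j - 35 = (j - 5)*(j + 7)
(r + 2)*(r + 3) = r^2 + 5*r + 6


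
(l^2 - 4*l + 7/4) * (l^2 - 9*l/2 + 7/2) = l^4 - 17*l^3/2 + 93*l^2/4 - 175*l/8 + 49/8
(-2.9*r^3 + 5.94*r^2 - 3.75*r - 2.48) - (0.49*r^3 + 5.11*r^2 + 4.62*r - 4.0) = -3.39*r^3 + 0.83*r^2 - 8.37*r + 1.52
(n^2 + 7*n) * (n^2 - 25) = n^4 + 7*n^3 - 25*n^2 - 175*n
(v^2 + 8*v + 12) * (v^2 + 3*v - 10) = v^4 + 11*v^3 + 26*v^2 - 44*v - 120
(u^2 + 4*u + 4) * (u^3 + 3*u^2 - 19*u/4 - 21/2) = u^5 + 7*u^4 + 45*u^3/4 - 35*u^2/2 - 61*u - 42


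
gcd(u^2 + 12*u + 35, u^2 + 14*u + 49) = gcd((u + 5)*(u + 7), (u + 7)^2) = u + 7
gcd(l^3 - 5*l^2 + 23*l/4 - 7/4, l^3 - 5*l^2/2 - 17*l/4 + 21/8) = l^2 - 4*l + 7/4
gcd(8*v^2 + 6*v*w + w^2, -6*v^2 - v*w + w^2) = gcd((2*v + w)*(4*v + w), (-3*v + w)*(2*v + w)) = 2*v + w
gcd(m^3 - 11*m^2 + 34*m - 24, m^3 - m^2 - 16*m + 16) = m^2 - 5*m + 4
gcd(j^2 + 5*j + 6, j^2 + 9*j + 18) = j + 3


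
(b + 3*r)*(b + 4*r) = b^2 + 7*b*r + 12*r^2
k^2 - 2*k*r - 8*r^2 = (k - 4*r)*(k + 2*r)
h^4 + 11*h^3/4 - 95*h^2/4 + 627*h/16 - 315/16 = (h - 3/2)^2*(h - 5/4)*(h + 7)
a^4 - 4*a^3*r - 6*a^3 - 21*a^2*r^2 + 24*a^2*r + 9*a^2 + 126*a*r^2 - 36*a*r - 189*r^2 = (a - 3)^2*(a - 7*r)*(a + 3*r)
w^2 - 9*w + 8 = (w - 8)*(w - 1)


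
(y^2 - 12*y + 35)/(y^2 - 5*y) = (y - 7)/y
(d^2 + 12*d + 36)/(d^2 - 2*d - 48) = (d + 6)/(d - 8)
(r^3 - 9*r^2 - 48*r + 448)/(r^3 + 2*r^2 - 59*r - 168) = (r - 8)/(r + 3)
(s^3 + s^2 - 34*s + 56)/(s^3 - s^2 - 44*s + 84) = (s - 4)/(s - 6)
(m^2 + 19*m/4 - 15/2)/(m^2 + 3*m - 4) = (4*m^2 + 19*m - 30)/(4*(m^2 + 3*m - 4))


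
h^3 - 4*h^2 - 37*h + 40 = (h - 8)*(h - 1)*(h + 5)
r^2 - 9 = (r - 3)*(r + 3)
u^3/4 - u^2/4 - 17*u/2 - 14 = (u/4 + 1/2)*(u - 7)*(u + 4)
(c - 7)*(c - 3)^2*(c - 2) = c^4 - 15*c^3 + 77*c^2 - 165*c + 126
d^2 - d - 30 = (d - 6)*(d + 5)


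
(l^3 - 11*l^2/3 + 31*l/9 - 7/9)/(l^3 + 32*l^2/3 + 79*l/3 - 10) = (3*l^2 - 10*l + 7)/(3*(l^2 + 11*l + 30))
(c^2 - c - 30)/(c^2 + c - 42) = (c + 5)/(c + 7)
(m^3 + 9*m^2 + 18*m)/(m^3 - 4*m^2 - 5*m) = (m^2 + 9*m + 18)/(m^2 - 4*m - 5)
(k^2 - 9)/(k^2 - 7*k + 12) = (k + 3)/(k - 4)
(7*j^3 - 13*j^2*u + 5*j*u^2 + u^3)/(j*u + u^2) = (7*j^3 - 13*j^2*u + 5*j*u^2 + u^3)/(u*(j + u))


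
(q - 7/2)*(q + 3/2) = q^2 - 2*q - 21/4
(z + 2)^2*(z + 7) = z^3 + 11*z^2 + 32*z + 28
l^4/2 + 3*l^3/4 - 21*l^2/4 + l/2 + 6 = (l/2 + 1/2)*(l - 2)*(l - 3/2)*(l + 4)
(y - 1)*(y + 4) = y^2 + 3*y - 4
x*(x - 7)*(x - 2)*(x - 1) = x^4 - 10*x^3 + 23*x^2 - 14*x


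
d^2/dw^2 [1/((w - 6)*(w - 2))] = 2*((w - 6)^2 + (w - 6)*(w - 2) + (w - 2)^2)/((w - 6)^3*(w - 2)^3)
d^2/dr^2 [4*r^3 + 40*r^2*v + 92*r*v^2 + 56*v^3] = 24*r + 80*v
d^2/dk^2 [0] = 0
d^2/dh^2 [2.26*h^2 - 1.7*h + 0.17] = 4.52000000000000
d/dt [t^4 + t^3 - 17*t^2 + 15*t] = 4*t^3 + 3*t^2 - 34*t + 15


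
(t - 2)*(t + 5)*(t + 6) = t^3 + 9*t^2 + 8*t - 60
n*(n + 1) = n^2 + n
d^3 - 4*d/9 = d*(d - 2/3)*(d + 2/3)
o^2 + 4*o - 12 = (o - 2)*(o + 6)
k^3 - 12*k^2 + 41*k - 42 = (k - 7)*(k - 3)*(k - 2)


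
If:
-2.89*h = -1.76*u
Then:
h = 0.608996539792388*u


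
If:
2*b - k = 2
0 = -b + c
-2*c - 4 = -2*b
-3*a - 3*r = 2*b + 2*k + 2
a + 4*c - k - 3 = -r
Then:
No Solution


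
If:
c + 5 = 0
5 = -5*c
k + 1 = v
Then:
No Solution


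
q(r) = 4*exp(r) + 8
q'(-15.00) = 0.00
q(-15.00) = 8.00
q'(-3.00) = 0.20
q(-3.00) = 8.20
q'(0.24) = 5.08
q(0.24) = 13.08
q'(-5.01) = 0.03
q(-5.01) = 8.03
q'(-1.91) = 0.59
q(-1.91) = 8.59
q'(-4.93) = 0.03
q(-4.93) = 8.03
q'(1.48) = 17.57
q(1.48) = 25.57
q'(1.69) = 21.68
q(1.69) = 29.68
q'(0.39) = 5.91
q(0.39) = 13.91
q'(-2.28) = 0.41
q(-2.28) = 8.41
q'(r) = 4*exp(r)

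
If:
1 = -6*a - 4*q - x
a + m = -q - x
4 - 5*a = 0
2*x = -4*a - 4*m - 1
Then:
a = 4/5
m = -89/20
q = -63/20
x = 34/5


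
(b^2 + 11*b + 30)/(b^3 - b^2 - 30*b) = (b + 6)/(b*(b - 6))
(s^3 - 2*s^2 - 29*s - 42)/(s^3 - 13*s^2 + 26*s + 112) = (s + 3)/(s - 8)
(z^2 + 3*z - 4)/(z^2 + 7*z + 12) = (z - 1)/(z + 3)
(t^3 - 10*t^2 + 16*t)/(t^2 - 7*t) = (t^2 - 10*t + 16)/(t - 7)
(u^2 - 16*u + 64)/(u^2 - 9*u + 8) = (u - 8)/(u - 1)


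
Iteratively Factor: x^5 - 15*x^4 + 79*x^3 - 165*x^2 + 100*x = (x - 1)*(x^4 - 14*x^3 + 65*x^2 - 100*x) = x*(x - 1)*(x^3 - 14*x^2 + 65*x - 100) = x*(x - 5)*(x - 1)*(x^2 - 9*x + 20) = x*(x - 5)*(x - 4)*(x - 1)*(x - 5)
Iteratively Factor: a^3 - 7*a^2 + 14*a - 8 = (a - 1)*(a^2 - 6*a + 8) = (a - 2)*(a - 1)*(a - 4)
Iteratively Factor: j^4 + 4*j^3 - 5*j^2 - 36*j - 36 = (j - 3)*(j^3 + 7*j^2 + 16*j + 12) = (j - 3)*(j + 2)*(j^2 + 5*j + 6) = (j - 3)*(j + 2)^2*(j + 3)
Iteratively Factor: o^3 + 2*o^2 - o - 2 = (o + 2)*(o^2 - 1) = (o + 1)*(o + 2)*(o - 1)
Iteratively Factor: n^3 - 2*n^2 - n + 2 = (n + 1)*(n^2 - 3*n + 2) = (n - 1)*(n + 1)*(n - 2)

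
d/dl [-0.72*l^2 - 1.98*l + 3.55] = -1.44*l - 1.98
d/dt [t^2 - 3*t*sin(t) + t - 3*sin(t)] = -3*t*cos(t) + 2*t - 3*sqrt(2)*sin(t + pi/4) + 1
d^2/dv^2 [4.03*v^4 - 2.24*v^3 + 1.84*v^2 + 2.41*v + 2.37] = 48.36*v^2 - 13.44*v + 3.68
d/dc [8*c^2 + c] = 16*c + 1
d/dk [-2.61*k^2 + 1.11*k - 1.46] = 1.11 - 5.22*k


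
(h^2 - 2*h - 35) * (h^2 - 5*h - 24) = h^4 - 7*h^3 - 49*h^2 + 223*h + 840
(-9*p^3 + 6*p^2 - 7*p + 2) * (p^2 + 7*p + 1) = -9*p^5 - 57*p^4 + 26*p^3 - 41*p^2 + 7*p + 2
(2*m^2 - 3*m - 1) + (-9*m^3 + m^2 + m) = -9*m^3 + 3*m^2 - 2*m - 1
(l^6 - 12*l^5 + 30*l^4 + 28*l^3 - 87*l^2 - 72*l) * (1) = l^6 - 12*l^5 + 30*l^4 + 28*l^3 - 87*l^2 - 72*l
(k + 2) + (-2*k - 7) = -k - 5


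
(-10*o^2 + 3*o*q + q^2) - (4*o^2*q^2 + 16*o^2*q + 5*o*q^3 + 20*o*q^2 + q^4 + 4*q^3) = -4*o^2*q^2 - 16*o^2*q - 10*o^2 - 5*o*q^3 - 20*o*q^2 + 3*o*q - q^4 - 4*q^3 + q^2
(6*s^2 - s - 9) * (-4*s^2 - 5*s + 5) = -24*s^4 - 26*s^3 + 71*s^2 + 40*s - 45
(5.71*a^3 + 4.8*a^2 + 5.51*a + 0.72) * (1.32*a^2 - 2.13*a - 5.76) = 7.5372*a^5 - 5.8263*a^4 - 35.8404*a^3 - 38.4339*a^2 - 33.2712*a - 4.1472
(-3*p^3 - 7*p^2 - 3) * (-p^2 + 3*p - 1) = 3*p^5 - 2*p^4 - 18*p^3 + 10*p^2 - 9*p + 3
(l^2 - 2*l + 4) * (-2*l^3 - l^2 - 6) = -2*l^5 + 3*l^4 - 6*l^3 - 10*l^2 + 12*l - 24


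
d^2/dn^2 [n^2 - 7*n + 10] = 2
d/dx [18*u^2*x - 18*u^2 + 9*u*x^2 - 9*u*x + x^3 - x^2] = 18*u^2 + 18*u*x - 9*u + 3*x^2 - 2*x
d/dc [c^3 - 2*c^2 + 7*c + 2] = 3*c^2 - 4*c + 7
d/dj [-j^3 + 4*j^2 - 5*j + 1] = -3*j^2 + 8*j - 5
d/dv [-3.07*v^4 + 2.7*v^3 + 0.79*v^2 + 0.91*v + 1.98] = -12.28*v^3 + 8.1*v^2 + 1.58*v + 0.91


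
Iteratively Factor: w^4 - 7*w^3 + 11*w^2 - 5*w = (w - 5)*(w^3 - 2*w^2 + w) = (w - 5)*(w - 1)*(w^2 - w) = (w - 5)*(w - 1)^2*(w)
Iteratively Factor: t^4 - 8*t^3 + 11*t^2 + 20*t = (t - 5)*(t^3 - 3*t^2 - 4*t) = (t - 5)*(t + 1)*(t^2 - 4*t) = (t - 5)*(t - 4)*(t + 1)*(t)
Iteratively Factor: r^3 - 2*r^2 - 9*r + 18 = (r + 3)*(r^2 - 5*r + 6) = (r - 3)*(r + 3)*(r - 2)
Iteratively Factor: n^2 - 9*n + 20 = (n - 4)*(n - 5)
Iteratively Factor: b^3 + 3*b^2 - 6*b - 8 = (b - 2)*(b^2 + 5*b + 4) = (b - 2)*(b + 1)*(b + 4)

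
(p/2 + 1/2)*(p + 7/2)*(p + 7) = p^3/2 + 23*p^2/4 + 35*p/2 + 49/4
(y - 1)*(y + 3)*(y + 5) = y^3 + 7*y^2 + 7*y - 15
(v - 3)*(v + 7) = v^2 + 4*v - 21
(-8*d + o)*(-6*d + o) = 48*d^2 - 14*d*o + o^2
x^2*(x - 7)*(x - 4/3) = x^4 - 25*x^3/3 + 28*x^2/3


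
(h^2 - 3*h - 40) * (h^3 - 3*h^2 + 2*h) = h^5 - 6*h^4 - 29*h^3 + 114*h^2 - 80*h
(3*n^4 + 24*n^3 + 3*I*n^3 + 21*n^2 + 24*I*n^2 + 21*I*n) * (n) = 3*n^5 + 24*n^4 + 3*I*n^4 + 21*n^3 + 24*I*n^3 + 21*I*n^2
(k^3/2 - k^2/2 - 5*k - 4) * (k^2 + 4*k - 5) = k^5/2 + 3*k^4/2 - 19*k^3/2 - 43*k^2/2 + 9*k + 20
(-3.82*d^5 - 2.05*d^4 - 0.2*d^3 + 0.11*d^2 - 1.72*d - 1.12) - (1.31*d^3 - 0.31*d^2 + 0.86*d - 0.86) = -3.82*d^5 - 2.05*d^4 - 1.51*d^3 + 0.42*d^2 - 2.58*d - 0.26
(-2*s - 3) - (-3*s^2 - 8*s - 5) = 3*s^2 + 6*s + 2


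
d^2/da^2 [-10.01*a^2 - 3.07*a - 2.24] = -20.0200000000000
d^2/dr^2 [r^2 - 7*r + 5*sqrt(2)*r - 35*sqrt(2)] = 2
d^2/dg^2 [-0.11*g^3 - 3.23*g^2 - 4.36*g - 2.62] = -0.66*g - 6.46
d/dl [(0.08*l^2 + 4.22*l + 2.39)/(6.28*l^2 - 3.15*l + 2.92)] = (-26.7536*l^2 - 29.5512*l + 19.8509)/(39.4384*l^4 - 39.564*l^3 + 46.5977*l^2 - 18.396*l + 8.5264)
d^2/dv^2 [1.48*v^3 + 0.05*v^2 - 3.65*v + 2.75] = 8.88*v + 0.1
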